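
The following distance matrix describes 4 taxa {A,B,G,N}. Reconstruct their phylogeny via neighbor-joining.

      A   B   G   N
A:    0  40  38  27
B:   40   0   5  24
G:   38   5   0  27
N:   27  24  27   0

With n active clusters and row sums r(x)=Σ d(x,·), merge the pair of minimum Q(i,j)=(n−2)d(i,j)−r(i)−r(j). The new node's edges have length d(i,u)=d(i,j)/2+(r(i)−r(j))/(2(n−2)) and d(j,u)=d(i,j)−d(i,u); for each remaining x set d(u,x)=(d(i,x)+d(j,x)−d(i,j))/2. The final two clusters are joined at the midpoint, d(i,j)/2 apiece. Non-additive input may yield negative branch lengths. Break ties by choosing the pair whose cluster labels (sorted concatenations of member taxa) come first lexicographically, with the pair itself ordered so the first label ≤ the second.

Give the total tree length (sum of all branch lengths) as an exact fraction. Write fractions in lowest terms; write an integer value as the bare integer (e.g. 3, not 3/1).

1. join A+N (d=27, Q=-129) ⇒ AN; edges |A|=81/4, |N|=27/4
  updated: d(AN,B)=37/2, d(AN,G)=19
2. join AN+B (d=37/2, Q=-85/2) ⇒ ABN; edges |AN|=65/4, |B|=9/4
  updated: d(ABN,G)=11/4
3. join ABN+G (d=11/4) ⇒ ABGN; edges |ABN|=11/8, |G|=11/8
final tree: (((A:81/4,N:27/4):65/4,B:9/4):11/8,G:11/8)
total length: 193/4

193/4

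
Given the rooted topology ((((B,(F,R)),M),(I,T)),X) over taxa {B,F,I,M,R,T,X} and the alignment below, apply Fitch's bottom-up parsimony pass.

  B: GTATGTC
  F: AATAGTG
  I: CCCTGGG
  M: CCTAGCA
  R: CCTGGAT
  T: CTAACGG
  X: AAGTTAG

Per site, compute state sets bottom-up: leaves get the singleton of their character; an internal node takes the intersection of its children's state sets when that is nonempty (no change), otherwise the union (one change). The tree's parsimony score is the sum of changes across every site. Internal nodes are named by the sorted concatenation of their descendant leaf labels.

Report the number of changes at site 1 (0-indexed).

4

site 0, node FR: F={A} ∪ R={C} → {A,C} (+1)
site 0, node BFR: B={G} ∪ FR={A,C} → {A,C,G} (+1)
site 0, node BFMR: BFR={A,C,G} ∩ M={C} → {C} (+0)
site 0, node IT: I={C} ∩ T={C} → {C} (+0)
site 0, node BFIMRT: BFMR={C} ∩ IT={C} → {C} (+0)
site 0, node BFIMRTX: BFIMRT={C} ∪ X={A} → {A,C} (+1)
site 1, node FR: F={A} ∪ R={C} → {A,C} (+1)
site 1, node BFR: B={T} ∪ FR={A,C} → {A,C,T} (+1)
site 1, node BFMR: BFR={A,C,T} ∩ M={C} → {C} (+0)
site 1, node IT: I={C} ∪ T={T} → {C,T} (+1)
site 1, node BFIMRT: BFMR={C} ∩ IT={C,T} → {C} (+0)
site 1, node BFIMRTX: BFIMRT={C} ∪ X={A} → {A,C} (+1)
site 2, node FR: F={T} ∩ R={T} → {T} (+0)
site 2, node BFR: B={A} ∪ FR={T} → {A,T} (+1)
site 2, node BFMR: BFR={A,T} ∩ M={T} → {T} (+0)
site 2, node IT: I={C} ∪ T={A} → {A,C} (+1)
site 2, node BFIMRT: BFMR={T} ∪ IT={A,C} → {A,C,T} (+1)
site 2, node BFIMRTX: BFIMRT={A,C,T} ∪ X={G} → {A,C,G,T} (+1)
site 3, node FR: F={A} ∪ R={G} → {A,G} (+1)
site 3, node BFR: B={T} ∪ FR={A,G} → {A,G,T} (+1)
site 3, node BFMR: BFR={A,G,T} ∩ M={A} → {A} (+0)
site 3, node IT: I={T} ∪ T={A} → {A,T} (+1)
site 3, node BFIMRT: BFMR={A} ∩ IT={A,T} → {A} (+0)
site 3, node BFIMRTX: BFIMRT={A} ∪ X={T} → {A,T} (+1)
site 4, node FR: F={G} ∩ R={G} → {G} (+0)
site 4, node BFR: B={G} ∩ FR={G} → {G} (+0)
site 4, node BFMR: BFR={G} ∩ M={G} → {G} (+0)
site 4, node IT: I={G} ∪ T={C} → {C,G} (+1)
site 4, node BFIMRT: BFMR={G} ∩ IT={C,G} → {G} (+0)
site 4, node BFIMRTX: BFIMRT={G} ∪ X={T} → {G,T} (+1)
site 5, node FR: F={T} ∪ R={A} → {A,T} (+1)
site 5, node BFR: B={T} ∩ FR={A,T} → {T} (+0)
site 5, node BFMR: BFR={T} ∪ M={C} → {C,T} (+1)
site 5, node IT: I={G} ∩ T={G} → {G} (+0)
site 5, node BFIMRT: BFMR={C,T} ∪ IT={G} → {C,G,T} (+1)
site 5, node BFIMRTX: BFIMRT={C,G,T} ∪ X={A} → {A,C,G,T} (+1)
site 6, node FR: F={G} ∪ R={T} → {G,T} (+1)
site 6, node BFR: B={C} ∪ FR={G,T} → {C,G,T} (+1)
site 6, node BFMR: BFR={C,G,T} ∪ M={A} → {A,C,G,T} (+1)
site 6, node IT: I={G} ∩ T={G} → {G} (+0)
site 6, node BFIMRT: BFMR={A,C,G,T} ∩ IT={G} → {G} (+0)
site 6, node BFIMRTX: BFIMRT={G} ∩ X={G} → {G} (+0)
per-site changes: [3, 4, 4, 4, 2, 4, 3]; total = 24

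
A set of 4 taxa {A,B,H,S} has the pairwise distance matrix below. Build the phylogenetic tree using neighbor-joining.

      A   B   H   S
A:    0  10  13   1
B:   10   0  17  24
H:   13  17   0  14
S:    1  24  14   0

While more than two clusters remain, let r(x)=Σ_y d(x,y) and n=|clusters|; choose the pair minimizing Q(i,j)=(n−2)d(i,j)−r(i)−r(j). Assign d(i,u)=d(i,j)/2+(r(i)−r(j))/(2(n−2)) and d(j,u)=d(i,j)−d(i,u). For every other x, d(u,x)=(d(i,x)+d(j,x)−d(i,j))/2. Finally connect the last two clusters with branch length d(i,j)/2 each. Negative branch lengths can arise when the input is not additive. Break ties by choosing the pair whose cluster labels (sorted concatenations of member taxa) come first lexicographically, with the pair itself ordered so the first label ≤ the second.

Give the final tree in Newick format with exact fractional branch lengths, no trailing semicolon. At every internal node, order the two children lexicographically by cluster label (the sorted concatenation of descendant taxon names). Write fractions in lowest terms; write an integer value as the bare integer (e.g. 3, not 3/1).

(((A:-13/4,S:17/4):25/4,B:41/4):27/8,H:27/8)

1. join A+S (d=1, Q=-61) ⇒ AS; edges |A|=-13/4, |S|=17/4
  updated: d(AS,B)=33/2, d(AS,H)=13
2. join AS+B (d=33/2, Q=-93/2) ⇒ ABS; edges |AS|=25/4, |B|=41/4
  updated: d(ABS,H)=27/4
3. join ABS+H (d=27/4) ⇒ ABHS; edges |ABS|=27/8, |H|=27/8
final tree: (((A:-13/4,S:17/4):25/4,B:41/4):27/8,H:27/8)
total length: 97/4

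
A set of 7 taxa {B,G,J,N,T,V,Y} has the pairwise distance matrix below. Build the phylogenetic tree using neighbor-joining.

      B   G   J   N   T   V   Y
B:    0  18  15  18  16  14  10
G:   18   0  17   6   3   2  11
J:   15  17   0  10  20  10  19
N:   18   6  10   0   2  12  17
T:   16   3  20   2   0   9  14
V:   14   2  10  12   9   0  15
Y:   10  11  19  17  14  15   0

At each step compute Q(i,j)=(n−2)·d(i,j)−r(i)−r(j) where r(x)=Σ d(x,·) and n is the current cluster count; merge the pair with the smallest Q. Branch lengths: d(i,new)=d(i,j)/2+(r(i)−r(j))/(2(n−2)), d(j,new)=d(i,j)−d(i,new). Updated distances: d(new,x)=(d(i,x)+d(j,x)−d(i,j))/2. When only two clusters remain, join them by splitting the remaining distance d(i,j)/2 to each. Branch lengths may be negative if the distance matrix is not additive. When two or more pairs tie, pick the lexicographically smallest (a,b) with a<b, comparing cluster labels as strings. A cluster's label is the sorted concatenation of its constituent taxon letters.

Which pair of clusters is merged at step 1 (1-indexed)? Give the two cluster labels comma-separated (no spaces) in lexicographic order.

1. join B+Y (d=10, Q=-127) ⇒ BY; edges |B|=11/2, |Y|=9/2
  updated: d(BY,G)=19/2, d(BY,J)=12, d(BY,N)=25/2, d(BY,T)=10, d(BY,V)=19/2
2. join N+T (d=2, Q=-157/2) ⇒ NT; edges |N|=13/16, |T|=19/16
  updated: d(BY,NT)=41/4, d(G,NT)=7/2, d(J,NT)=14, d(NT,V)=19/2
3. join G+NT (d=7/2, Q=-235/4) ⇒ GNT; edges |G|=7/8, |NT|=21/8
  updated: d(BY,GNT)=65/8, d(GNT,J)=55/4, d(GNT,V)=4
4. join BY+J (d=12, Q=-331/8) ⇒ BJY; edges |BY|=143/32, |J|=241/32
  updated: d(BJY,GNT)=79/16, d(BJY,V)=15/4
5. join BJY+GNT (d=79/16, Q=-203/16) ⇒ BGJNTY; edges |BJY|=75/32, |GNT|=83/32
  updated: d(BGJNTY,V)=45/32
6. join BGJNTY+V (d=45/32) ⇒ BGJNTVY; edges |BGJNTY|=45/64, |V|=45/64
final tree: ((((B:11/2,Y:9/2):143/32,J:241/32):75/32,(G:7/8,(N:13/16,T:19/16):21/8):83/32):45/64,V:45/64)
total length: 1083/32

B,Y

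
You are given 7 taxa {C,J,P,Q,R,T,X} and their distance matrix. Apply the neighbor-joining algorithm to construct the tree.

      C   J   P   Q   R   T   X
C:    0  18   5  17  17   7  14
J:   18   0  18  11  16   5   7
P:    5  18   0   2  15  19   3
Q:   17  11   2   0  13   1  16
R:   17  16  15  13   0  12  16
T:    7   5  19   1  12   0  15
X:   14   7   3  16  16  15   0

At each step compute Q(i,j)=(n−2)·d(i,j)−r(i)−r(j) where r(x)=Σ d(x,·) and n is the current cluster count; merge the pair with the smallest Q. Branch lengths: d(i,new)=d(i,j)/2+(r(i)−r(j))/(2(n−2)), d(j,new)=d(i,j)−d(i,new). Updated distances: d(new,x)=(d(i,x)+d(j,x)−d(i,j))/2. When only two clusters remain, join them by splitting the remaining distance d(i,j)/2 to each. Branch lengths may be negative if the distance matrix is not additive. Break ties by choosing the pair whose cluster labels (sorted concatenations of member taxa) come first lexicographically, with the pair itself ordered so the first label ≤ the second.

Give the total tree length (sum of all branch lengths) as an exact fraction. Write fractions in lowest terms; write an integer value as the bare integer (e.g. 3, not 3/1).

527/16

step 1: merge (P,X) at d=3, Q=-118; branch lengths P→3/5, X→12/5; new cluster PX
  updated: d(C,PX)=8, d(J,PX)=11, d(PX,Q)=15/2, d(PX,R)=14, d(PX,T)=31/2
step 2: merge (C,PX) at d=8, Q=-91; branch lengths C→43/8, PX→21/8; new cluster CPX
  updated: d(CPX,J)=21/2, d(CPX,Q)=33/4, d(CPX,R)=23/2, d(CPX,T)=29/4
step 3: merge (CPX,R) at d=23/2, Q=-111/2; branch lengths CPX→13/4, R→33/4; new cluster CPRX
  updated: d(CPRX,J)=15/2, d(CPRX,Q)=39/8, d(CPRX,T)=31/8
step 4: merge (CPRX,J) at d=15/2, Q=-99/4; branch lengths CPRX→31/16, J→89/16; new cluster CJPRX
  updated: d(CJPRX,Q)=67/16, d(CJPRX,T)=11/16
step 5: merge (CJPRX,Q) at d=67/16, Q=-47/8; branch lengths CJPRX→31/16, Q→9/4; new cluster CJPQRX
  updated: d(CJPQRX,T)=-5/4
step 6: merge (CJPQRX,T) at d=-5/4; branch lengths CJPQRX→-5/8, T→-5/8; new cluster CJPQRTX
final tree: (((((C:43/8,(P:3/5,X:12/5):21/8):13/4,R:33/4):31/16,J:89/16):31/16,Q:9/4):-5/8,T:-5/8)
total length: 527/16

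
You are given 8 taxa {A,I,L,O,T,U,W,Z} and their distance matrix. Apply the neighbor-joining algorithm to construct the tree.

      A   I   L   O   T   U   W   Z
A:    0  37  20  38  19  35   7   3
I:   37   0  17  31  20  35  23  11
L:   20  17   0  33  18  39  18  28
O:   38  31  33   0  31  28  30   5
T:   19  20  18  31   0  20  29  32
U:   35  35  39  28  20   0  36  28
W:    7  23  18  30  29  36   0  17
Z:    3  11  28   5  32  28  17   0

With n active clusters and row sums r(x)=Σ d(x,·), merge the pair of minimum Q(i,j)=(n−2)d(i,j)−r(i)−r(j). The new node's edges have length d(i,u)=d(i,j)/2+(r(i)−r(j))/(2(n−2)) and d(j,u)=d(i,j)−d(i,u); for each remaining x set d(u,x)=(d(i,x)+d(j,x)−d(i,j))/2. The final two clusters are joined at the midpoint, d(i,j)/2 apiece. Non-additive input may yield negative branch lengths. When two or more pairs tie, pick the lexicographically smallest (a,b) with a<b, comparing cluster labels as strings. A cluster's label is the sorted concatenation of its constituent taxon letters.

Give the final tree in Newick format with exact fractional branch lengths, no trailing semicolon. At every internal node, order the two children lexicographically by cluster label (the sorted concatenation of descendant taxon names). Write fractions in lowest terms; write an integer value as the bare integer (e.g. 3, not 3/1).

((((A:37/10,W:33/10):115/16,(O:17/2,Z:-7/2):141/16):39/16,(I:103/12,L:101/12):51/16):101/32,(T:9/2,U:31/2):101/32)

iteration 1: select O,Z (d=5, Q=-290); attach at lengths (17/2, -7/2); label the merged cluster OZ
  updated: d(A,OZ)=18, d(I,OZ)=37/2, d(L,OZ)=28, d(OZ,T)=29, d(OZ,U)=51/2, d(OZ,W)=21
iteration 2: select A,W (d=7, Q=-235); attach at lengths (37/10, 33/10); label the merged cluster AW
  updated: d(AW,I)=53/2, d(AW,L)=31/2, d(AW,OZ)=16, d(AW,T)=41/2, d(AW,U)=32
iteration 3: select T,U (d=20, Q=-179); attach at lengths (9/2, 31/2); label the merged cluster TU
  updated: d(AW,TU)=65/4, d(I,TU)=35/2, d(L,TU)=37/2, d(OZ,TU)=69/4
iteration 4: select I,L (d=17, Q=-215/2); attach at lengths (103/12, 101/12); label the merged cluster IL
  updated: d(AW,IL)=25/2, d(IL,OZ)=59/4, d(IL,TU)=19/2
iteration 5: select AW,OZ (d=16, Q=-243/4); attach at lengths (115/16, 141/16); label the merged cluster AOWZ
  updated: d(AOWZ,IL)=45/8, d(AOWZ,TU)=35/4
iteration 6: select AOWZ,IL (d=45/8, Q=-191/8); attach at lengths (39/16, 51/16); label the merged cluster AILOWZ
  updated: d(AILOWZ,TU)=101/16
iteration 7: select AILOWZ,TU (d=101/16); attach at lengths (101/32, 101/32); label the merged cluster AILOTUWZ
final tree: ((((A:37/10,W:33/10):115/16,(O:17/2,Z:-7/2):141/16):39/16,(I:103/12,L:101/12):51/16):101/32,(T:9/2,U:31/2):101/32)
total length: 1231/16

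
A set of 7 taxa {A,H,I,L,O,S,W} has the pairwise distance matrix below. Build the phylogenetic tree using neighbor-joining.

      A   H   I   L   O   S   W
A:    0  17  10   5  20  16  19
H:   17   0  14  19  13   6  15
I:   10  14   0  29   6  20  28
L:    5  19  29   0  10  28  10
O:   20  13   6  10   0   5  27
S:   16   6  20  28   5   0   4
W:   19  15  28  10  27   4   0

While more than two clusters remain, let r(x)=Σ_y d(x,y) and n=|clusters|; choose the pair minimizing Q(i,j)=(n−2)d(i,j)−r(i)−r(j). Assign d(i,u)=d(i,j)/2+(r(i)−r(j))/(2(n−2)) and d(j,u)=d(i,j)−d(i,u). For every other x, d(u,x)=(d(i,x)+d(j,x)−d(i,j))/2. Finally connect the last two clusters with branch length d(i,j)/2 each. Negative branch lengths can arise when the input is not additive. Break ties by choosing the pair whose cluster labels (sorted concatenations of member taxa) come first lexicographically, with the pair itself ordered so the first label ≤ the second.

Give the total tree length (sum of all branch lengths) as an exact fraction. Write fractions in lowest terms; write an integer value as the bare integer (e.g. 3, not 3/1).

621/16

step 1: merge (A,L) at d=5, Q=-163; branch lengths A→11/10, L→39/10; new cluster AL
  updated: d(AL,H)=31/2, d(AL,I)=17, d(AL,O)=25/2, d(AL,S)=39/2, d(AL,W)=12
step 2: merge (I,O) at d=6, Q=-249/2; branch lengths I→91/16, O→5/16; new cluster IO
  updated: d(AL,IO)=47/4, d(H,IO)=21/2, d(IO,S)=19/2, d(IO,W)=49/2
step 3: merge (S,W) at d=4, Q=-165/2; branch lengths S→-3/4, W→19/4; new cluster SW
  updated: d(AL,SW)=55/4, d(H,SW)=17/2, d(IO,SW)=15
step 4: merge (AL,IO) at d=47/4, Q=-219/4; branch lengths AL→109/16, IO→79/16; new cluster AILO
  updated: d(AILO,H)=57/8, d(AILO,SW)=17/2
step 5: merge (AILO,H) at d=57/8, Q=-193/8; branch lengths AILO→57/16, H→57/16; new cluster AHILO
  updated: d(AHILO,SW)=79/16
step 6: merge (AHILO,SW) at d=79/16; branch lengths AHILO→79/32, SW→79/32; new cluster AHILOSW
final tree: ((((A:11/10,L:39/10):109/16,(I:91/16,O:5/16):79/16):57/16,H:57/16):79/32,(S:-3/4,W:19/4):79/32)
total length: 621/16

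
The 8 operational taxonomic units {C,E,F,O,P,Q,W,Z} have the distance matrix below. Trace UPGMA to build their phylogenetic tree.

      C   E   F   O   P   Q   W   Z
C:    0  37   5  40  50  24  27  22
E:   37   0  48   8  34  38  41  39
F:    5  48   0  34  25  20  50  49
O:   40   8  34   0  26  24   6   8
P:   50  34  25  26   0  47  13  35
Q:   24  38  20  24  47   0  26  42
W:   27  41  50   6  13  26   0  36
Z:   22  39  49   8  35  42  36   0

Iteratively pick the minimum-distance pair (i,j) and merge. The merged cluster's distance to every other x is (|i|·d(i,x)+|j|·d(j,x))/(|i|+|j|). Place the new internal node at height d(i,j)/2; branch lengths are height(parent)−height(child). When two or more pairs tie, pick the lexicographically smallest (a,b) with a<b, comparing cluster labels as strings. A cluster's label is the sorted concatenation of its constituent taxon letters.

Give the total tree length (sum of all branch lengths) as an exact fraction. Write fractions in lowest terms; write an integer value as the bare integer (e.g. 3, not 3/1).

1379/15

1. join C+F (d=5) ⇒ CF; edges |C|=5/2, |F|=5/2
  updated: d(CF,E)=85/2, d(CF,O)=37, d(CF,P)=75/2, d(CF,Q)=22, d(CF,W)=77/2, d(CF,Z)=71/2
2. join O+W (d=6) ⇒ OW; edges |O|=3, |W|=3
  updated: d(CF,OW)=151/4, d(E,OW)=49/2, d(OW,P)=39/2, d(OW,Q)=25, d(OW,Z)=22
3. join OW+P (d=39/2) ⇒ OPW; edges |OW|=27/4, |P|=39/4
  updated: d(CF,OPW)=113/3, d(E,OPW)=83/3, d(OPW,Q)=97/3, d(OPW,Z)=79/3
4. join CF+Q (d=22) ⇒ CFQ; edges |CF|=17/2, |Q|=11
  updated: d(CFQ,E)=41, d(CFQ,OPW)=323/9, d(CFQ,Z)=113/3
5. join OPW+Z (d=79/3) ⇒ OPWZ; edges |OPW|=41/12, |Z|=79/6
  updated: d(CFQ,OPWZ)=109/3, d(E,OPWZ)=61/2
6. join E+OPWZ (d=61/2) ⇒ EOPWZ; edges |E|=61/4, |OPWZ|=25/12
  updated: d(CFQ,EOPWZ)=559/15
7. join CFQ+EOPWZ (d=559/15) ⇒ CEFOPQWZ; edges |CFQ|=229/30, |EOPWZ|=203/60
final tree: (((C:5/2,F:5/2):17/2,Q:11):229/30,(E:61/4,(((O:3,W:3):27/4,P:39/4):41/12,Z:79/6):25/12):203/60)
total length: 1379/15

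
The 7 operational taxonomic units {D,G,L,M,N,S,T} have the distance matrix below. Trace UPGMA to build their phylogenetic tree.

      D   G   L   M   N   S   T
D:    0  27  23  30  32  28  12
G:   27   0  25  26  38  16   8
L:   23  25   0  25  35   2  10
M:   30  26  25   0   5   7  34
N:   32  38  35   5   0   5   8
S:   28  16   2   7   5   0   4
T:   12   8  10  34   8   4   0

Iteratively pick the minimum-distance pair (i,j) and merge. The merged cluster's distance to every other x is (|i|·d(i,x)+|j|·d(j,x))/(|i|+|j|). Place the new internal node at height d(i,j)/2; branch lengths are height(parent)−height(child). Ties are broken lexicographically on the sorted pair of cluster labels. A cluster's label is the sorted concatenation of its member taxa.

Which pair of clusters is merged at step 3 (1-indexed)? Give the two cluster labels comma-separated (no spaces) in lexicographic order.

step 1: merge (L,S) at d=2; branch lengths L→1, S→1; new cluster LS
  updated: d(D,LS)=51/2, d(G,LS)=41/2, d(LS,M)=16, d(LS,N)=20, d(LS,T)=7
step 2: merge (M,N) at d=5; branch lengths M→5/2, N→5/2; new cluster MN
  updated: d(D,MN)=31, d(G,MN)=32, d(LS,MN)=18, d(MN,T)=21
step 3: merge (LS,T) at d=7; branch lengths LS→5/2, T→7/2; new cluster LST
  updated: d(D,LST)=21, d(G,LST)=49/3, d(LST,MN)=19
step 4: merge (G,LST) at d=49/3; branch lengths G→49/6, LST→14/3; new cluster GLST
  updated: d(D,GLST)=45/2, d(GLST,MN)=89/4
step 5: merge (GLST,MN) at d=89/4; branch lengths GLST→71/24, MN→69/8; new cluster GLMNST
  updated: d(D,GLMNST)=76/3
step 6: merge (D,GLMNST) at d=76/3; branch lengths D→38/3, GLMNST→37/24; new cluster DGLMNST
final tree: (D:38/3,((G:49/6,((L:1,S:1):5/2,T:7/2):14/3):71/24,(M:5/2,N:5/2):69/8):37/24)
total length: 413/8

LS,T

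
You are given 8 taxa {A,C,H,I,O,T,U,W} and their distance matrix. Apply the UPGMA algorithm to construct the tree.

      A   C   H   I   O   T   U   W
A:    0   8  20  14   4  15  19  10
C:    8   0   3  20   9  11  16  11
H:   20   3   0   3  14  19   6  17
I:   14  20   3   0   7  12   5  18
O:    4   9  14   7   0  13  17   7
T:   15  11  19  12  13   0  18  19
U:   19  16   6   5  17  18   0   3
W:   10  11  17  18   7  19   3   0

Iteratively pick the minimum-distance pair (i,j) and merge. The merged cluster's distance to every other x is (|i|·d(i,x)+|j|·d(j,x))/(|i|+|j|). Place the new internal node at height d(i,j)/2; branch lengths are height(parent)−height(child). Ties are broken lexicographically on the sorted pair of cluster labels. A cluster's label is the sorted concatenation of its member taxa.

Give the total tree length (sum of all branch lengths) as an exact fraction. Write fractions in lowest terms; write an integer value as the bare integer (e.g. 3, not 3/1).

1. join C+H (d=3) ⇒ CH; edges |C|=3/2, |H|=3/2
  updated: d(A,CH)=14, d(CH,I)=23/2, d(CH,O)=23/2, d(CH,T)=15, d(CH,U)=11, d(CH,W)=14
2. join U+W (d=3) ⇒ UW; edges |U|=3/2, |W|=3/2
  updated: d(A,UW)=29/2, d(CH,UW)=25/2, d(I,UW)=23/2, d(O,UW)=12, d(T,UW)=37/2
3. join A+O (d=4) ⇒ AO; edges |A|=2, |O|=2
  updated: d(AO,CH)=51/4, d(AO,I)=21/2, d(AO,T)=14, d(AO,UW)=53/4
4. join AO+I (d=21/2) ⇒ AIO; edges |AO|=13/4, |I|=21/4
  updated: d(AIO,CH)=37/3, d(AIO,T)=40/3, d(AIO,UW)=38/3
5. join AIO+CH (d=37/3) ⇒ ACHIO; edges |AIO|=11/12, |CH|=14/3
  updated: d(ACHIO,T)=14, d(ACHIO,UW)=63/5
6. join ACHIO+UW (d=63/5) ⇒ ACHIOUW; edges |ACHIO|=2/15, |UW|=24/5
  updated: d(ACHIOUW,T)=107/7
7. join ACHIOUW+T (d=107/7) ⇒ ACHIOTUW; edges |ACHIOUW|=47/35, |T|=107/14
final tree: (((((A:2,O:2):13/4,I:21/4):11/12,(C:3/2,H:3/2):14/3):2/15,(U:3/2,W:3/2):24/5):47/35,T:107/14)
total length: 15961/420

15961/420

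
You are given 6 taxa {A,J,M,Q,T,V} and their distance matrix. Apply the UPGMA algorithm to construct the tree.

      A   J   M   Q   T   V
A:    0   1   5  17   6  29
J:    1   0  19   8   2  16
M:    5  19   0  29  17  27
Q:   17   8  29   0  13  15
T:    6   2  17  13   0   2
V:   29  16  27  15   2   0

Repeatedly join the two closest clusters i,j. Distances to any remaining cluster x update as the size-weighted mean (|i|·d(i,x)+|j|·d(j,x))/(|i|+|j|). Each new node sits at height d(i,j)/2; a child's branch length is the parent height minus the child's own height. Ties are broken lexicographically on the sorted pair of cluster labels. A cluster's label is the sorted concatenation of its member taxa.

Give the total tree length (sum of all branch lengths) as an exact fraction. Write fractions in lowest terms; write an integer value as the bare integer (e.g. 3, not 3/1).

1. join A+J (d=1) ⇒ AJ; edges |A|=1/2, |J|=1/2
  updated: d(AJ,M)=12, d(AJ,Q)=25/2, d(AJ,T)=4, d(AJ,V)=45/2
2. join T+V (d=2) ⇒ TV; edges |T|=1, |V|=1
  updated: d(AJ,TV)=53/4, d(M,TV)=22, d(Q,TV)=14
3. join AJ+M (d=12) ⇒ AJM; edges |AJ|=11/2, |M|=6
  updated: d(AJM,Q)=18, d(AJM,TV)=97/6
4. join Q+TV (d=14) ⇒ QTV; edges |Q|=7, |TV|=6
  updated: d(AJM,QTV)=151/9
5. join AJM+QTV (d=151/9) ⇒ AJMQTV; edges |AJM|=43/18, |QTV|=25/18
final tree: (((A:1/2,J:1/2):11/2,M:6):43/18,(Q:7,(T:1,V:1):6):25/18)
total length: 563/18

563/18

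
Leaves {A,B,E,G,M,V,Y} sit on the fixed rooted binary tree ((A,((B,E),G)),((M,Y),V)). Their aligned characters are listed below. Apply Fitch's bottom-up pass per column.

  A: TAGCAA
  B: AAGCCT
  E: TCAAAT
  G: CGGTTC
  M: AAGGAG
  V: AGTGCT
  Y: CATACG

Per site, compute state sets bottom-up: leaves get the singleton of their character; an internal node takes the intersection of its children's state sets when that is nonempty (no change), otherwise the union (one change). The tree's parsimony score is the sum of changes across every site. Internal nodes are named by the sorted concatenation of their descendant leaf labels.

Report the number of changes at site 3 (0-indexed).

BE@0: {A} ∪ {T} = {A,T} (union, +1)
BEG@0: {A,T} ∪ {C} = {A,C,T} (union, +1)
ABEG@0: {T} ∩ {A,C,T} = {T} (intersection, +0)
MY@0: {A} ∪ {C} = {A,C} (union, +1)
MVY@0: {A,C} ∩ {A} = {A} (intersection, +0)
ABEGMVY@0: {T} ∪ {A} = {A,T} (union, +1)
BE@1: {A} ∪ {C} = {A,C} (union, +1)
BEG@1: {A,C} ∪ {G} = {A,C,G} (union, +1)
ABEG@1: {A} ∩ {A,C,G} = {A} (intersection, +0)
MY@1: {A} ∩ {A} = {A} (intersection, +0)
MVY@1: {A} ∪ {G} = {A,G} (union, +1)
ABEGMVY@1: {A} ∩ {A,G} = {A} (intersection, +0)
BE@2: {G} ∪ {A} = {A,G} (union, +1)
BEG@2: {A,G} ∩ {G} = {G} (intersection, +0)
ABEG@2: {G} ∩ {G} = {G} (intersection, +0)
MY@2: {G} ∪ {T} = {G,T} (union, +1)
MVY@2: {G,T} ∩ {T} = {T} (intersection, +0)
ABEGMVY@2: {G} ∪ {T} = {G,T} (union, +1)
BE@3: {C} ∪ {A} = {A,C} (union, +1)
BEG@3: {A,C} ∪ {T} = {A,C,T} (union, +1)
ABEG@3: {C} ∩ {A,C,T} = {C} (intersection, +0)
MY@3: {G} ∪ {A} = {A,G} (union, +1)
MVY@3: {A,G} ∩ {G} = {G} (intersection, +0)
ABEGMVY@3: {C} ∪ {G} = {C,G} (union, +1)
BE@4: {C} ∪ {A} = {A,C} (union, +1)
BEG@4: {A,C} ∪ {T} = {A,C,T} (union, +1)
ABEG@4: {A} ∩ {A,C,T} = {A} (intersection, +0)
MY@4: {A} ∪ {C} = {A,C} (union, +1)
MVY@4: {A,C} ∩ {C} = {C} (intersection, +0)
ABEGMVY@4: {A} ∪ {C} = {A,C} (union, +1)
BE@5: {T} ∩ {T} = {T} (intersection, +0)
BEG@5: {T} ∪ {C} = {C,T} (union, +1)
ABEG@5: {A} ∪ {C,T} = {A,C,T} (union, +1)
MY@5: {G} ∩ {G} = {G} (intersection, +0)
MVY@5: {G} ∪ {T} = {G,T} (union, +1)
ABEGMVY@5: {A,C,T} ∩ {G,T} = {T} (intersection, +0)
per-site changes: [4, 3, 3, 4, 4, 3]; total = 21

4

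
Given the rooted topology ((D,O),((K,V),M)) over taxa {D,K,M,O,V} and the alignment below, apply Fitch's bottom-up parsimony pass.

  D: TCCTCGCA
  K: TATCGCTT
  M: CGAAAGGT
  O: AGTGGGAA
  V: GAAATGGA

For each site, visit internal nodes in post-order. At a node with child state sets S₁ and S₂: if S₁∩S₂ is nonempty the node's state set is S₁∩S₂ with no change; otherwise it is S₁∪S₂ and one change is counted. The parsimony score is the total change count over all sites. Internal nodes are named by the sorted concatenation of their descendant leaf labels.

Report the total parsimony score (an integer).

20

[col 0] DO: children D:{T}, O:{A} ∪→ {A,T}; cost 1
[col 0] KV: children K:{T}, V:{G} ∪→ {G,T}; cost 1
[col 0] KMV: children KV:{G,T}, M:{C} ∪→ {C,G,T}; cost 1
[col 0] DKMOV: children DO:{A,T}, KMV:{C,G,T} ∩→ {T}; cost 0
[col 1] DO: children D:{C}, O:{G} ∪→ {C,G}; cost 1
[col 1] KV: children K:{A}, V:{A} ∩→ {A}; cost 0
[col 1] KMV: children KV:{A}, M:{G} ∪→ {A,G}; cost 1
[col 1] DKMOV: children DO:{C,G}, KMV:{A,G} ∩→ {G}; cost 0
[col 2] DO: children D:{C}, O:{T} ∪→ {C,T}; cost 1
[col 2] KV: children K:{T}, V:{A} ∪→ {A,T}; cost 1
[col 2] KMV: children KV:{A,T}, M:{A} ∩→ {A}; cost 0
[col 2] DKMOV: children DO:{C,T}, KMV:{A} ∪→ {A,C,T}; cost 1
[col 3] DO: children D:{T}, O:{G} ∪→ {G,T}; cost 1
[col 3] KV: children K:{C}, V:{A} ∪→ {A,C}; cost 1
[col 3] KMV: children KV:{A,C}, M:{A} ∩→ {A}; cost 0
[col 3] DKMOV: children DO:{G,T}, KMV:{A} ∪→ {A,G,T}; cost 1
[col 4] DO: children D:{C}, O:{G} ∪→ {C,G}; cost 1
[col 4] KV: children K:{G}, V:{T} ∪→ {G,T}; cost 1
[col 4] KMV: children KV:{G,T}, M:{A} ∪→ {A,G,T}; cost 1
[col 4] DKMOV: children DO:{C,G}, KMV:{A,G,T} ∩→ {G}; cost 0
[col 5] DO: children D:{G}, O:{G} ∩→ {G}; cost 0
[col 5] KV: children K:{C}, V:{G} ∪→ {C,G}; cost 1
[col 5] KMV: children KV:{C,G}, M:{G} ∩→ {G}; cost 0
[col 5] DKMOV: children DO:{G}, KMV:{G} ∩→ {G}; cost 0
[col 6] DO: children D:{C}, O:{A} ∪→ {A,C}; cost 1
[col 6] KV: children K:{T}, V:{G} ∪→ {G,T}; cost 1
[col 6] KMV: children KV:{G,T}, M:{G} ∩→ {G}; cost 0
[col 6] DKMOV: children DO:{A,C}, KMV:{G} ∪→ {A,C,G}; cost 1
[col 7] DO: children D:{A}, O:{A} ∩→ {A}; cost 0
[col 7] KV: children K:{T}, V:{A} ∪→ {A,T}; cost 1
[col 7] KMV: children KV:{A,T}, M:{T} ∩→ {T}; cost 0
[col 7] DKMOV: children DO:{A}, KMV:{T} ∪→ {A,T}; cost 1
per-site changes: [3, 2, 3, 3, 3, 1, 3, 2]; total = 20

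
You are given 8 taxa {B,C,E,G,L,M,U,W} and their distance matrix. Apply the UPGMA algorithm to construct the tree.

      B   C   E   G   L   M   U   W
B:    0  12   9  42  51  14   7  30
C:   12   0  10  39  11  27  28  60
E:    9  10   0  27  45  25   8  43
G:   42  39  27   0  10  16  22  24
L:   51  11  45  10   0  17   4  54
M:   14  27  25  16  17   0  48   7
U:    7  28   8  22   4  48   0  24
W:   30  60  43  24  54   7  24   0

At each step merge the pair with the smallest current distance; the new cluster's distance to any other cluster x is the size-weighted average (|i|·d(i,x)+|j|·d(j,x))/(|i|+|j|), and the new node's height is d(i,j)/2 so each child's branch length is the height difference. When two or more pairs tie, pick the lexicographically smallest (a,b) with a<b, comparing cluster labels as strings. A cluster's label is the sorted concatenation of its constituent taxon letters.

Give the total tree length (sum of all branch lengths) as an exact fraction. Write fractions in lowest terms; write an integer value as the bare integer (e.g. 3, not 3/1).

iteration 1: select L,U (d=4); attach at lengths (2, 2); label the merged cluster LU
  updated: d(B,LU)=29, d(C,LU)=39/2, d(E,LU)=53/2, d(G,LU)=16, d(LU,M)=65/2, d(LU,W)=39
iteration 2: select M,W (d=7); attach at lengths (7/2, 7/2); label the merged cluster MW
  updated: d(B,MW)=22, d(C,MW)=87/2, d(E,MW)=34, d(G,MW)=20, d(LU,MW)=143/4
iteration 3: select B,E (d=9); attach at lengths (9/2, 9/2); label the merged cluster BE
  updated: d(BE,C)=11, d(BE,G)=69/2, d(BE,LU)=111/4, d(BE,MW)=28
iteration 4: select BE,C (d=11); attach at lengths (1, 11/2); label the merged cluster BCE
  updated: d(BCE,G)=36, d(BCE,LU)=25, d(BCE,MW)=199/6
iteration 5: select G,LU (d=16); attach at lengths (8, 6); label the merged cluster GLU
  updated: d(BCE,GLU)=86/3, d(GLU,MW)=61/2
iteration 6: select BCE,GLU (d=86/3); attach at lengths (53/6, 19/3); label the merged cluster BCEGLU
  updated: d(BCEGLU,MW)=191/6
iteration 7: select BCEGLU,MW (d=191/6); attach at lengths (19/12, 149/12); label the merged cluster BCEGLMUW
final tree: ((((B:9/2,E:9/2):1,C:11/2):53/6,(G:8,(L:2,U:2):6):19/3):19/12,(M:7/2,W:7/2):149/12)
total length: 209/3

209/3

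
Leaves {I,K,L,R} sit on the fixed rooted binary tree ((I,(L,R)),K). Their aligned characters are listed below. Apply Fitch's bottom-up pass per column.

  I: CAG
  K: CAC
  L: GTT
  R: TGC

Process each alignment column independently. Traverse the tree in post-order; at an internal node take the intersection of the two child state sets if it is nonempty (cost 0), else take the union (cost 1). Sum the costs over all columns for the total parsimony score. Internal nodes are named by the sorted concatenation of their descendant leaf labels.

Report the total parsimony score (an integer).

site 0, node LR: L={G} ∪ R={T} → {G,T} (+1)
site 0, node ILR: I={C} ∪ LR={G,T} → {C,G,T} (+1)
site 0, node IKLR: ILR={C,G,T} ∩ K={C} → {C} (+0)
site 1, node LR: L={T} ∪ R={G} → {G,T} (+1)
site 1, node ILR: I={A} ∪ LR={G,T} → {A,G,T} (+1)
site 1, node IKLR: ILR={A,G,T} ∩ K={A} → {A} (+0)
site 2, node LR: L={T} ∪ R={C} → {C,T} (+1)
site 2, node ILR: I={G} ∪ LR={C,T} → {C,G,T} (+1)
site 2, node IKLR: ILR={C,G,T} ∩ K={C} → {C} (+0)
per-site changes: [2, 2, 2]; total = 6

6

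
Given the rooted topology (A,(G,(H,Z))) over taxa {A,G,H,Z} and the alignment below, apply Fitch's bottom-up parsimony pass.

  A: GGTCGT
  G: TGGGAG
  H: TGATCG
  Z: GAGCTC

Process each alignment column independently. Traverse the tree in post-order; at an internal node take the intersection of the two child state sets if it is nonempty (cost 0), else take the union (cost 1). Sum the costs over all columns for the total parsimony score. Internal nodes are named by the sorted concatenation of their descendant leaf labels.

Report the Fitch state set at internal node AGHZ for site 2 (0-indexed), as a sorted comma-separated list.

[col 0] HZ: children H:{T}, Z:{G} ∪→ {G,T}; cost 1
[col 0] GHZ: children G:{T}, HZ:{G,T} ∩→ {T}; cost 0
[col 0] AGHZ: children A:{G}, GHZ:{T} ∪→ {G,T}; cost 1
[col 1] HZ: children H:{G}, Z:{A} ∪→ {A,G}; cost 1
[col 1] GHZ: children G:{G}, HZ:{A,G} ∩→ {G}; cost 0
[col 1] AGHZ: children A:{G}, GHZ:{G} ∩→ {G}; cost 0
[col 2] HZ: children H:{A}, Z:{G} ∪→ {A,G}; cost 1
[col 2] GHZ: children G:{G}, HZ:{A,G} ∩→ {G}; cost 0
[col 2] AGHZ: children A:{T}, GHZ:{G} ∪→ {G,T}; cost 1
[col 3] HZ: children H:{T}, Z:{C} ∪→ {C,T}; cost 1
[col 3] GHZ: children G:{G}, HZ:{C,T} ∪→ {C,G,T}; cost 1
[col 3] AGHZ: children A:{C}, GHZ:{C,G,T} ∩→ {C}; cost 0
[col 4] HZ: children H:{C}, Z:{T} ∪→ {C,T}; cost 1
[col 4] GHZ: children G:{A}, HZ:{C,T} ∪→ {A,C,T}; cost 1
[col 4] AGHZ: children A:{G}, GHZ:{A,C,T} ∪→ {A,C,G,T}; cost 1
[col 5] HZ: children H:{G}, Z:{C} ∪→ {C,G}; cost 1
[col 5] GHZ: children G:{G}, HZ:{C,G} ∩→ {G}; cost 0
[col 5] AGHZ: children A:{T}, GHZ:{G} ∪→ {G,T}; cost 1
per-site changes: [2, 1, 2, 2, 3, 2]; total = 12

G,T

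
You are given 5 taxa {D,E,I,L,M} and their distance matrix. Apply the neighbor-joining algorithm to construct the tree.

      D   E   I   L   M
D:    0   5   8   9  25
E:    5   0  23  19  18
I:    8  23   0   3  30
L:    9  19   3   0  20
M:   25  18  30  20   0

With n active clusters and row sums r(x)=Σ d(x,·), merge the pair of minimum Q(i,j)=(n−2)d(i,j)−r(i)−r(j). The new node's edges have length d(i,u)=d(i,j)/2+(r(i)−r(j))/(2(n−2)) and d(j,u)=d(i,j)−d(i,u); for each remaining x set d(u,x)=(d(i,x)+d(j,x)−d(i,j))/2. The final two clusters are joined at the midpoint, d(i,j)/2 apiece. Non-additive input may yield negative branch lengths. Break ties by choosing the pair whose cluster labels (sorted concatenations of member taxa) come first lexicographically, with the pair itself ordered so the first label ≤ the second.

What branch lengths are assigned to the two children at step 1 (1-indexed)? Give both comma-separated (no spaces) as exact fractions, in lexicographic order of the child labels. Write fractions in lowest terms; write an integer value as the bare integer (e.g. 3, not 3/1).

11/3,-2/3

1. join I+L (d=3, Q=-106) ⇒ IL; edges |I|=11/3, |L|=-2/3
  updated: d(D,IL)=7, d(E,IL)=39/2, d(IL,M)=47/2
2. join D+IL (d=7, Q=-73) ⇒ DIL; edges |D|=1/4, |IL|=27/4
  updated: d(DIL,E)=35/4, d(DIL,M)=83/4
3. join DIL+E (d=35/4, Q=-95/2) ⇒ DEIL; edges |DIL|=23/4, |E|=3
  updated: d(DEIL,M)=15
4. join DEIL+M (d=15) ⇒ DEILM; edges |DEIL|=15/2, |M|=15/2
final tree: (((D:1/4,(I:11/3,L:-2/3):27/4):23/4,E:3):15/2,M:15/2)
total length: 135/4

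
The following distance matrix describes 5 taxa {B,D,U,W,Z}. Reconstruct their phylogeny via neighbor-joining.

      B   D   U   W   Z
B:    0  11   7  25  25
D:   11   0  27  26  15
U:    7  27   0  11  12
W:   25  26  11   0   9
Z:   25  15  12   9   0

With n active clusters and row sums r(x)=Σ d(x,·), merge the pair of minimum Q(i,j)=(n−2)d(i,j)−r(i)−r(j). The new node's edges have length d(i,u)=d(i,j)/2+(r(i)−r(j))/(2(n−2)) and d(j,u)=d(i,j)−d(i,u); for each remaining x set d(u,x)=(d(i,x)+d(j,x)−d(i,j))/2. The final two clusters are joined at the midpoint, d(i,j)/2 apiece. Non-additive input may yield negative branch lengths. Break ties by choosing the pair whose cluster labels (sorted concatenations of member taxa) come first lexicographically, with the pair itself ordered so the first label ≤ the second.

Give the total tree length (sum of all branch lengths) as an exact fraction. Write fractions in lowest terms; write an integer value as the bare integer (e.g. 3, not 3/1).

step 1: merge (B,D) at d=11, Q=-114; branch lengths B→11/3, D→22/3; new cluster BD
  updated: d(BD,U)=23/2, d(BD,W)=20, d(BD,Z)=29/2
step 2: merge (BD,U) at d=23/2, Q=-115/2; branch lengths BD→69/8, U→23/8; new cluster BDU
  updated: d(BDU,W)=39/4, d(BDU,Z)=15/2
step 3: merge (BDU,W) at d=39/4, Q=-105/4; branch lengths BDU→33/8, W→45/8; new cluster BDUW
  updated: d(BDUW,Z)=27/8
step 4: merge (BDUW,Z) at d=27/8; branch lengths BDUW→27/16, Z→27/16; new cluster BDUWZ
final tree: ((((B:11/3,D:22/3):69/8,U:23/8):33/8,W:45/8):27/16,Z:27/16)
total length: 285/8

285/8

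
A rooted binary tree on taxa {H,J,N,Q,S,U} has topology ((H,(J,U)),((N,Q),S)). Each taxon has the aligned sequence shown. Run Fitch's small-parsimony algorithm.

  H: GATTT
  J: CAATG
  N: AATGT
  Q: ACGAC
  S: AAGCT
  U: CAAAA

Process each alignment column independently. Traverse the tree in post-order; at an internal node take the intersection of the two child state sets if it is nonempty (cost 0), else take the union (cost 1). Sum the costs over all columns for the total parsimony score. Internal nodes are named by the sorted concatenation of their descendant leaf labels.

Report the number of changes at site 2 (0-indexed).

JU@0: {C} ∩ {C} = {C} (intersection, +0)
HJU@0: {G} ∪ {C} = {C,G} (union, +1)
NQ@0: {A} ∩ {A} = {A} (intersection, +0)
NQS@0: {A} ∩ {A} = {A} (intersection, +0)
HJNQSU@0: {C,G} ∪ {A} = {A,C,G} (union, +1)
JU@1: {A} ∩ {A} = {A} (intersection, +0)
HJU@1: {A} ∩ {A} = {A} (intersection, +0)
NQ@1: {A} ∪ {C} = {A,C} (union, +1)
NQS@1: {A,C} ∩ {A} = {A} (intersection, +0)
HJNQSU@1: {A} ∩ {A} = {A} (intersection, +0)
JU@2: {A} ∩ {A} = {A} (intersection, +0)
HJU@2: {T} ∪ {A} = {A,T} (union, +1)
NQ@2: {T} ∪ {G} = {G,T} (union, +1)
NQS@2: {G,T} ∩ {G} = {G} (intersection, +0)
HJNQSU@2: {A,T} ∪ {G} = {A,G,T} (union, +1)
JU@3: {T} ∪ {A} = {A,T} (union, +1)
HJU@3: {T} ∩ {A,T} = {T} (intersection, +0)
NQ@3: {G} ∪ {A} = {A,G} (union, +1)
NQS@3: {A,G} ∪ {C} = {A,C,G} (union, +1)
HJNQSU@3: {T} ∪ {A,C,G} = {A,C,G,T} (union, +1)
JU@4: {G} ∪ {A} = {A,G} (union, +1)
HJU@4: {T} ∪ {A,G} = {A,G,T} (union, +1)
NQ@4: {T} ∪ {C} = {C,T} (union, +1)
NQS@4: {C,T} ∩ {T} = {T} (intersection, +0)
HJNQSU@4: {A,G,T} ∩ {T} = {T} (intersection, +0)
per-site changes: [2, 1, 3, 4, 3]; total = 13

3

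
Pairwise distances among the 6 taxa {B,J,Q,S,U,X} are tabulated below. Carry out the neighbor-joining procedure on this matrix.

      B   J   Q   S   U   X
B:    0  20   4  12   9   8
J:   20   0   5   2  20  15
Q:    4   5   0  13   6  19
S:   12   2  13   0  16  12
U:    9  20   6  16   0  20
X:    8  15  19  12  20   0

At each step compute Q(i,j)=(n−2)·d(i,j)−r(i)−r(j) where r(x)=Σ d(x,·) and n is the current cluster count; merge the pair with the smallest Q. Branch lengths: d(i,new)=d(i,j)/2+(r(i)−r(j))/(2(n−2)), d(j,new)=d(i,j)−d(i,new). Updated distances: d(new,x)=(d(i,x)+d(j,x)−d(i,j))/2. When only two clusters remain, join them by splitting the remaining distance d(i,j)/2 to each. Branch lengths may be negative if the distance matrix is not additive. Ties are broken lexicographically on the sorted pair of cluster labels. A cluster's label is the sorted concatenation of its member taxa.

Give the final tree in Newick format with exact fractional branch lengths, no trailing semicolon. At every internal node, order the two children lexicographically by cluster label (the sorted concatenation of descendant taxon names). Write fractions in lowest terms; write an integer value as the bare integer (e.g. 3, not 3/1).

step 1: merge (J,S) at d=2, Q=-109; branch lengths J→15/8, S→1/8; new cluster JS
  updated: d(B,JS)=15, d(JS,Q)=8, d(JS,U)=17, d(JS,X)=25/2
step 2: merge (JS,X) at d=25/2, Q=-149/2; branch lengths JS→61/12, X→89/12; new cluster JSX
  updated: d(B,JSX)=21/4, d(JSX,Q)=29/4, d(JSX,U)=49/4
step 3: merge (B,JSX) at d=21/4, Q=-65/2; branch lengths B→1, JSX→17/4; new cluster BJSX
  updated: d(BJSX,Q)=3, d(BJSX,U)=8
step 4: merge (BJSX,Q) at d=3, Q=-17; branch lengths BJSX→5/2, Q→1/2; new cluster BJQSX
  updated: d(BJQSX,U)=11/2
step 5: merge (BJQSX,U) at d=11/2; branch lengths BJQSX→11/4, U→11/4; new cluster BJQSUX
final tree: (((B:1,((J:15/8,S:1/8):61/12,X:89/12):17/4):5/2,Q:1/2):11/4,U:11/4)
total length: 113/4

(((B:1,((J:15/8,S:1/8):61/12,X:89/12):17/4):5/2,Q:1/2):11/4,U:11/4)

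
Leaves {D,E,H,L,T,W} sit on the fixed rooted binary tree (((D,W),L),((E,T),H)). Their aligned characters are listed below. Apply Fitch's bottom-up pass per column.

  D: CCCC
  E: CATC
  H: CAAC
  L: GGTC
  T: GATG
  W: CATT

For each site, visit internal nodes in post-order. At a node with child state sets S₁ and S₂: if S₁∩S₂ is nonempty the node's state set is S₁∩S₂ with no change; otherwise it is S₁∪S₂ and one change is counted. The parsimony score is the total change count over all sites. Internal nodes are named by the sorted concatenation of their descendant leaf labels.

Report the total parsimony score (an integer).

site 0, node DW: D={C} ∩ W={C} → {C} (+0)
site 0, node DLW: DW={C} ∪ L={G} → {C,G} (+1)
site 0, node ET: E={C} ∪ T={G} → {C,G} (+1)
site 0, node EHT: ET={C,G} ∩ H={C} → {C} (+0)
site 0, node DEHLTW: DLW={C,G} ∩ EHT={C} → {C} (+0)
site 1, node DW: D={C} ∪ W={A} → {A,C} (+1)
site 1, node DLW: DW={A,C} ∪ L={G} → {A,C,G} (+1)
site 1, node ET: E={A} ∩ T={A} → {A} (+0)
site 1, node EHT: ET={A} ∩ H={A} → {A} (+0)
site 1, node DEHLTW: DLW={A,C,G} ∩ EHT={A} → {A} (+0)
site 2, node DW: D={C} ∪ W={T} → {C,T} (+1)
site 2, node DLW: DW={C,T} ∩ L={T} → {T} (+0)
site 2, node ET: E={T} ∩ T={T} → {T} (+0)
site 2, node EHT: ET={T} ∪ H={A} → {A,T} (+1)
site 2, node DEHLTW: DLW={T} ∩ EHT={A,T} → {T} (+0)
site 3, node DW: D={C} ∪ W={T} → {C,T} (+1)
site 3, node DLW: DW={C,T} ∩ L={C} → {C} (+0)
site 3, node ET: E={C} ∪ T={G} → {C,G} (+1)
site 3, node EHT: ET={C,G} ∩ H={C} → {C} (+0)
site 3, node DEHLTW: DLW={C} ∩ EHT={C} → {C} (+0)
per-site changes: [2, 2, 2, 2]; total = 8

8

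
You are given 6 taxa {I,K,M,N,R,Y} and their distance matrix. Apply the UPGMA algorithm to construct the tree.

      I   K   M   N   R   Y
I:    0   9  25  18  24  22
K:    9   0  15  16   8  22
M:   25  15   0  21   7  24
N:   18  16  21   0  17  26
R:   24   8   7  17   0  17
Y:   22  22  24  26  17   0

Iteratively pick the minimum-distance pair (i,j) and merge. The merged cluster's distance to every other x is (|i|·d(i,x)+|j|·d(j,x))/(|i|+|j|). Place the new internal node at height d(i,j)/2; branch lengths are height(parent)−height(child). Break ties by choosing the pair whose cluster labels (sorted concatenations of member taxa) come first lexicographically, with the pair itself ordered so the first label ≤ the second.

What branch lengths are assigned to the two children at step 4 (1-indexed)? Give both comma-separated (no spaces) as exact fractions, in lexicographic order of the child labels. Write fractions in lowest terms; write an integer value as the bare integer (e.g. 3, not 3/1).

2/3,17/3

1. join M+R (d=7) ⇒ MR; edges |M|=7/2, |R|=7/2
  updated: d(I,MR)=49/2, d(K,MR)=23/2, d(MR,N)=19, d(MR,Y)=41/2
2. join I+K (d=9) ⇒ IK; edges |I|=9/2, |K|=9/2
  updated: d(IK,MR)=18, d(IK,N)=17, d(IK,Y)=22
3. join IK+N (d=17) ⇒ IKN; edges |IK|=4, |N|=17/2
  updated: d(IKN,MR)=55/3, d(IKN,Y)=70/3
4. join IKN+MR (d=55/3) ⇒ IKMNR; edges |IKN|=2/3, |MR|=17/3
  updated: d(IKMNR,Y)=111/5
5. join IKMNR+Y (d=111/5) ⇒ IKMNRY; edges |IKMNR|=29/15, |Y|=111/10
final tree: ((((I:9/2,K:9/2):4,N:17/2):2/3,(M:7/2,R:7/2):17/3):29/15,Y:111/10)
total length: 718/15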